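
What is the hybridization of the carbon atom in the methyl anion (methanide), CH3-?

sp3

Three σ bonds + one lone pair = steric number 4 → sp3, pyramidal.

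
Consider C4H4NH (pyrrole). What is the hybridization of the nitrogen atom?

N has three σ bonds; its lone pair occupies the p orbital and is part of the aromatic π system, so N is sp2 (not the sp3 a naive steric count of 4 would give).

sp²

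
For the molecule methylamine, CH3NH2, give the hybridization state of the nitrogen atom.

Three σ bonds + one lone pair = steric number 4 → sp3.

sp3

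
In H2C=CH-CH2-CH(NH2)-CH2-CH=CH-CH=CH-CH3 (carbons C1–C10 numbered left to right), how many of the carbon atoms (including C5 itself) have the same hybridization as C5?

4

C5 is sp3 (only σ bonds).
C1: sp2
C2: sp2
C3: sp3 ✓
C4: sp3 ✓
C5: sp3 ✓
C6: sp2
C7: sp2
C8: sp2
C9: sp2
C10: sp3 ✓
4 carbons are sp3.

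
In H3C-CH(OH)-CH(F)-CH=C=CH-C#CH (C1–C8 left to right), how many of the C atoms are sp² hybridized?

C1: sp3
C2: sp3
C3: sp3
C4: sp2 ✓
C5: sp
C6: sp2 ✓
C7: sp
C8: sp
C4, C6 → 2 sp2 carbons.

2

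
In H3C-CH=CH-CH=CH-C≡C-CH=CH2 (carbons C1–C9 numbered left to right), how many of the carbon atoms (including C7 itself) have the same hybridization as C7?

2

C7 is sp (two π bonds).
C1: sp3
C2: sp2
C3: sp2
C4: sp2
C5: sp2
C6: sp ✓
C7: sp ✓
C8: sp2
C9: sp2
2 carbons are sp.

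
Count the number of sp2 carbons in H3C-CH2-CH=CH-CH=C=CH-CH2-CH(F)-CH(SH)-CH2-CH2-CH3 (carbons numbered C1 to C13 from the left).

4

C1: sp3
C2: sp3
C3: sp2 ✓
C4: sp2 ✓
C5: sp2 ✓
C6: sp
C7: sp2 ✓
C8: sp3
C9: sp3
C10: sp3
C11: sp3
C12: sp3
C13: sp3
C3, C4, C5, C7 → 4 sp2 carbons.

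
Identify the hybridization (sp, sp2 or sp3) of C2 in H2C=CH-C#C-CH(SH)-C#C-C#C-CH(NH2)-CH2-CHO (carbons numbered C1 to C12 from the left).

sp²

C2 (3 σ bonds, plus one π bond) has steric number 3: sp2.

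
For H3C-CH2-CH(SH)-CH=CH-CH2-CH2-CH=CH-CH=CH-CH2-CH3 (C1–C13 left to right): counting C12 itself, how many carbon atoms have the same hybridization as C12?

7

C12 is sp3 (only σ bonds).
C1: sp3 ✓
C2: sp3 ✓
C3: sp3 ✓
C4: sp2
C5: sp2
C6: sp3 ✓
C7: sp3 ✓
C8: sp2
C9: sp2
C10: sp2
C11: sp2
C12: sp3 ✓
C13: sp3 ✓
7 carbons are sp3.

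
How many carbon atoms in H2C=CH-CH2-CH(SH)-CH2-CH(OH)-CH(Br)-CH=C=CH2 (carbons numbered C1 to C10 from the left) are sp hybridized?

C1: sp2
C2: sp2
C3: sp3
C4: sp3
C5: sp3
C6: sp3
C7: sp3
C8: sp2
C9: sp ✓
C10: sp2
C9 → 1 sp carbon.

1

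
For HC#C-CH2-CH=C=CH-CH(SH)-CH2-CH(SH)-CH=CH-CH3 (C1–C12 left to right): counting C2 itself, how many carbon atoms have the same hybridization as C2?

3

C2 is sp (two π bonds).
C1: sp ✓
C2: sp ✓
C3: sp3
C4: sp2
C5: sp ✓
C6: sp2
C7: sp3
C8: sp3
C9: sp3
C10: sp2
C11: sp2
C12: sp3
3 carbons are sp.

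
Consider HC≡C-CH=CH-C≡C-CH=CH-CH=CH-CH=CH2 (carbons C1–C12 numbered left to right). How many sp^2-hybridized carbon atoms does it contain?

8

C1: sp
C2: sp
C3: sp2 ✓
C4: sp2 ✓
C5: sp
C6: sp
C7: sp2 ✓
C8: sp2 ✓
C9: sp2 ✓
C10: sp2 ✓
C11: sp2 ✓
C12: sp2 ✓
C3, C4, C7, C8, C9, C10, C11, C12 → 8 sp2 carbons.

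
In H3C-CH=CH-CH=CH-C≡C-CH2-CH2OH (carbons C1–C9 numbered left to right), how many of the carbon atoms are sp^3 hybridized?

C1: sp3 ✓
C2: sp2
C3: sp2
C4: sp2
C5: sp2
C6: sp
C7: sp
C8: sp3 ✓
C9: sp3 ✓
C1, C8, C9 → 3 sp3 carbons.

3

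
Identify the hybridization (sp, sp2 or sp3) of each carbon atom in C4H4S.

Each carbon atom is sp2: 3 σ bonds, plus one π bond, 3 electron-density regions.

sp^2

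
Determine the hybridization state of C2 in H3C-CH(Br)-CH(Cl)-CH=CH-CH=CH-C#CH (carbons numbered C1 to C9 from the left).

sp³

C2 (4 σ bonds) has steric number 4: sp3.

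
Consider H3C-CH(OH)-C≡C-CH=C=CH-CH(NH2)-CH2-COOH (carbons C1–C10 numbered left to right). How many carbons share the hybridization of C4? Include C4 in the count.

3

C4 is sp (two π bonds).
C1: sp3
C2: sp3
C3: sp ✓
C4: sp ✓
C5: sp2
C6: sp ✓
C7: sp2
C8: sp3
C9: sp3
C10: sp2
3 carbons are sp.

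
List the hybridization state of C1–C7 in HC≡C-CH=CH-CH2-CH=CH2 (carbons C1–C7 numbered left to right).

C1 (2 σ bonds, plus two π bonds) has steric number 2: sp.
C2 has 2 σ bonds, plus two π bonds: steric number 2 → sp.
C3 is sp2: 3 σ bonds, plus one π bond, 3 electron-density regions.
C4: 3 σ bonds, plus one π bond; 3 regions of electron density → sp2.
C5 has 4 σ bonds: steric number 4 → sp3.
C6 has 3 σ bonds, plus one π bond: steric number 3 → sp2.
C7 carries 3 σ bonds, plus one π bond, giving a steric number of 3, so it is sp2.

C1 sp, C2 sp, C3 sp2, C4 sp2, C5 sp3, C6 sp2, C7 sp2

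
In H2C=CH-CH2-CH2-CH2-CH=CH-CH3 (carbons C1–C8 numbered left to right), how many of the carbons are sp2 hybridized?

C1: sp2 ✓
C2: sp2 ✓
C3: sp3
C4: sp3
C5: sp3
C6: sp2 ✓
C7: sp2 ✓
C8: sp3
C1, C2, C6, C7 → 4 sp2 carbons.

4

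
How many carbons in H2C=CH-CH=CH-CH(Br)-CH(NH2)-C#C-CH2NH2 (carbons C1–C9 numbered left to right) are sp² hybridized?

4

C1: sp2 ✓
C2: sp2 ✓
C3: sp2 ✓
C4: sp2 ✓
C5: sp3
C6: sp3
C7: sp
C8: sp
C9: sp3
C1, C2, C3, C4 → 4 sp2 carbons.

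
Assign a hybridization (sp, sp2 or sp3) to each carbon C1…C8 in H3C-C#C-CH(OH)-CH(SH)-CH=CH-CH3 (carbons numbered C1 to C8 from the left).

C1 sp3, C2 sp, C3 sp, C4 sp3, C5 sp3, C6 sp2, C7 sp2, C8 sp3

C1: 4 σ bonds; 4 regions of electron density → sp3.
C2 is sp: 2 σ bonds, plus two π bonds, 2 electron-density regions.
C3: 2 σ bonds, plus two π bonds — 2 electron domains, sp.
C4: 4 σ bonds — 4 electron domains, sp3.
C5 is sp3: 4 σ bonds, 4 electron-density regions.
C6: 3 σ bonds, plus one π bond; 3 regions of electron density → sp2.
C7: 3 σ bonds, plus one π bond — 3 electron domains, sp2.
C8 has 4 σ bonds: steric number 4 → sp3.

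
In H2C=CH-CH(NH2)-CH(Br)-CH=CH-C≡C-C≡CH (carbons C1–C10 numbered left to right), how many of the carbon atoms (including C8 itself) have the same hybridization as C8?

C8 is sp (two π bonds).
C1: sp2
C2: sp2
C3: sp3
C4: sp3
C5: sp2
C6: sp2
C7: sp ✓
C8: sp ✓
C9: sp ✓
C10: sp ✓
4 carbons are sp.

4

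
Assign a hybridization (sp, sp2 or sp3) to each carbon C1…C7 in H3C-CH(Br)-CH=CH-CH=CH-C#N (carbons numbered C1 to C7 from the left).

C1 has 4 σ bonds: steric number 4 → sp3.
C2 — 4 σ bonds. Steric number 4, so sp3.
C3 is sp2: 3 σ bonds, plus one π bond, 3 electron-density regions.
C4 has 3 σ bonds, plus one π bond: steric number 3 → sp2.
C5: 3 σ bonds, plus one π bond; 3 regions of electron density → sp2.
C6 carries 3 σ bonds, plus one π bond, giving a steric number of 3, so it is sp2.
C7: 2 σ bonds, plus two π bonds — 2 electron domains, sp.

C1 sp3, C2 sp3, C3 sp2, C4 sp2, C5 sp2, C6 sp2, C7 sp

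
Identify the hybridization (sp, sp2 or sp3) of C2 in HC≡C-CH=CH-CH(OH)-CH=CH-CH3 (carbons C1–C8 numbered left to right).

C2: 2 σ bonds, plus two π bonds; 2 regions of electron density → sp.

sp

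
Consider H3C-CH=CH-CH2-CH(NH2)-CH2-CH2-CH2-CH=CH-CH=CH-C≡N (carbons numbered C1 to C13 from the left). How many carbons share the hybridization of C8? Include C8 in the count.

6

C8 is sp3 (only σ bonds).
C1: sp3 ✓
C2: sp2
C3: sp2
C4: sp3 ✓
C5: sp3 ✓
C6: sp3 ✓
C7: sp3 ✓
C8: sp3 ✓
C9: sp2
C10: sp2
C11: sp2
C12: sp2
C13: sp
6 carbons are sp3.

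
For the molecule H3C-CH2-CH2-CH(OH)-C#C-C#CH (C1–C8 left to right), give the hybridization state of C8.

C8 is sp: 2 σ bonds, plus two π bonds, 2 electron-density regions.

sp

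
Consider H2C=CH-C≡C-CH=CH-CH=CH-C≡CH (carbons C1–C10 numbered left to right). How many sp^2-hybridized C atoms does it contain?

6

C1: sp2 ✓
C2: sp2 ✓
C3: sp
C4: sp
C5: sp2 ✓
C6: sp2 ✓
C7: sp2 ✓
C8: sp2 ✓
C9: sp
C10: sp
C1, C2, C5, C6, C7, C8 → 6 sp2 carbons.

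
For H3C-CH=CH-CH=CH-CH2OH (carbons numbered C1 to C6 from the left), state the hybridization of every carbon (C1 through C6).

C1 carries 4 σ bonds, giving a steric number of 4, so it is sp3.
C2: 3 σ bonds, plus one π bond — 3 electron domains, sp2.
C3: 3 σ bonds, plus one π bond — 3 electron domains, sp2.
C4 has 3 σ bonds, plus one π bond: steric number 3 → sp2.
C5 carries 3 σ bonds, plus one π bond, giving a steric number of 3, so it is sp2.
C6 — 4 σ bonds. Steric number 4, so sp3.

C1 sp3, C2 sp2, C3 sp2, C4 sp2, C5 sp2, C6 sp3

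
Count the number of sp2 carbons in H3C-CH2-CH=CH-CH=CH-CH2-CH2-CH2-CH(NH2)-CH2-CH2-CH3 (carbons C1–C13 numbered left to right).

4

C1: sp3
C2: sp3
C3: sp2 ✓
C4: sp2 ✓
C5: sp2 ✓
C6: sp2 ✓
C7: sp3
C8: sp3
C9: sp3
C10: sp3
C11: sp3
C12: sp3
C13: sp3
C3, C4, C5, C6 → 4 sp2 carbons.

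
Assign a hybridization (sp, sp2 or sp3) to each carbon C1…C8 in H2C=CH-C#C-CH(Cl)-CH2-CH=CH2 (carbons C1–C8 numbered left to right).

C1 sp2, C2 sp2, C3 sp, C4 sp, C5 sp3, C6 sp3, C7 sp2, C8 sp2

C1 (3 σ bonds, plus one π bond) has steric number 3: sp2.
C2 (3 σ bonds, plus one π bond) has steric number 3: sp2.
C3: 2 σ bonds, plus two π bonds; 2 regions of electron density → sp.
C4 — 2 σ bonds, plus two π bonds. Steric number 2, so sp.
C5 carries 4 σ bonds, giving a steric number of 4, so it is sp3.
C6: 4 σ bonds — 4 electron domains, sp3.
C7 is sp2: 3 σ bonds, plus one π bond, 3 electron-density regions.
C8 carries 3 σ bonds, plus one π bond, giving a steric number of 3, so it is sp2.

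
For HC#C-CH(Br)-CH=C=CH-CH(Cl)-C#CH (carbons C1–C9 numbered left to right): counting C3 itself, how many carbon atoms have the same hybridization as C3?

C3 is sp3 (only σ bonds).
C1: sp
C2: sp
C3: sp3 ✓
C4: sp2
C5: sp
C6: sp2
C7: sp3 ✓
C8: sp
C9: sp
2 carbons are sp3.

2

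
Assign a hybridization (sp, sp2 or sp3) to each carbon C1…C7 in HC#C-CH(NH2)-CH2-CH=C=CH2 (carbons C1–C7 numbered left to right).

C1: 2 σ bonds, plus two π bonds — 2 electron domains, sp.
C2 — 2 σ bonds, plus two π bonds. Steric number 2, so sp.
C3 — 4 σ bonds. Steric number 4, so sp3.
C4 carries 4 σ bonds, giving a steric number of 4, so it is sp3.
C5 carries 3 σ bonds, plus one π bond, giving a steric number of 3, so it is sp2.
C6 is sp: 2 σ bonds, plus two π bonds, 2 electron-density regions.
C7: 3 σ bonds, plus one π bond; 3 regions of electron density → sp2.

C1 sp, C2 sp, C3 sp3, C4 sp3, C5 sp2, C6 sp, C7 sp2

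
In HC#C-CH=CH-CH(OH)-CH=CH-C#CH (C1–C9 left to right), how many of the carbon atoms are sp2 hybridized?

4

C1: sp
C2: sp
C3: sp2 ✓
C4: sp2 ✓
C5: sp3
C6: sp2 ✓
C7: sp2 ✓
C8: sp
C9: sp
C3, C4, C6, C7 → 4 sp2 carbons.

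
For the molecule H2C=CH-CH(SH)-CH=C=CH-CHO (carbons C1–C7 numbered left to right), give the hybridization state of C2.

sp²

C2 has 3 σ bonds, plus one π bond: steric number 3 → sp2.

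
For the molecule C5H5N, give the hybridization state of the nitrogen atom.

sp²

N has two σ bonds and one lone pair in the ring plane (steric number 3 → sp2); its p orbital contributes one electron to the aromatic π system via the C=N double bond.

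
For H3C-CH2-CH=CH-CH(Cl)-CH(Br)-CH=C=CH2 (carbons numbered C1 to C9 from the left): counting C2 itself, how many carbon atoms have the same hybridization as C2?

C2 is sp3 (only σ bonds).
C1: sp3 ✓
C2: sp3 ✓
C3: sp2
C4: sp2
C5: sp3 ✓
C6: sp3 ✓
C7: sp2
C8: sp
C9: sp2
4 carbons are sp3.

4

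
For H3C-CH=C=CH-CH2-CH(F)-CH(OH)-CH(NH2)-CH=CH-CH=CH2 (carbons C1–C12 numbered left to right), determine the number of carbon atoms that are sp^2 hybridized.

6

C1: sp3
C2: sp2 ✓
C3: sp
C4: sp2 ✓
C5: sp3
C6: sp3
C7: sp3
C8: sp3
C9: sp2 ✓
C10: sp2 ✓
C11: sp2 ✓
C12: sp2 ✓
C2, C4, C9, C10, C11, C12 → 6 sp2 carbons.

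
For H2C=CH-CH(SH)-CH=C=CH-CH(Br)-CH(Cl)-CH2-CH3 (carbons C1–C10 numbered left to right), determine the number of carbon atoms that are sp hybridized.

C1: sp2
C2: sp2
C3: sp3
C4: sp2
C5: sp ✓
C6: sp2
C7: sp3
C8: sp3
C9: sp3
C10: sp3
C5 → 1 sp carbon.

1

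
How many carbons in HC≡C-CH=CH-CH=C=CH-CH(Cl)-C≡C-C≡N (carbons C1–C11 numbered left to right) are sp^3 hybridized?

C1: sp
C2: sp
C3: sp2
C4: sp2
C5: sp2
C6: sp
C7: sp2
C8: sp3 ✓
C9: sp
C10: sp
C11: sp
C8 → 1 sp3 carbon.

1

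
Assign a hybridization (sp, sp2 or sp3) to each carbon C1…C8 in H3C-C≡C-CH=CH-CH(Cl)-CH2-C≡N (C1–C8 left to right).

C1: 4 σ bonds; 4 regions of electron density → sp3.
C2: 2 σ bonds, plus two π bonds; 2 regions of electron density → sp.
C3 is sp: 2 σ bonds, plus two π bonds, 2 electron-density regions.
C4 (3 σ bonds, plus one π bond) has steric number 3: sp2.
C5 carries 3 σ bonds, plus one π bond, giving a steric number of 3, so it is sp2.
C6 has 4 σ bonds: steric number 4 → sp3.
C7 (4 σ bonds) has steric number 4: sp3.
C8: 2 σ bonds, plus two π bonds; 2 regions of electron density → sp.

C1 sp3, C2 sp, C3 sp, C4 sp2, C5 sp2, C6 sp3, C7 sp3, C8 sp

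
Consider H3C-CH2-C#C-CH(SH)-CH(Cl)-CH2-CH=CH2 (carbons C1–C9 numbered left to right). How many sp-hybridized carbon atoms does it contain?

2

C1: sp3
C2: sp3
C3: sp ✓
C4: sp ✓
C5: sp3
C6: sp3
C7: sp3
C8: sp2
C9: sp2
C3, C4 → 2 sp carbons.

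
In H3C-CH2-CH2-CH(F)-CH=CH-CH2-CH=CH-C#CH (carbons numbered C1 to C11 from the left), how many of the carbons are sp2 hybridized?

4

C1: sp3
C2: sp3
C3: sp3
C4: sp3
C5: sp2 ✓
C6: sp2 ✓
C7: sp3
C8: sp2 ✓
C9: sp2 ✓
C10: sp
C11: sp
C5, C6, C8, C9 → 4 sp2 carbons.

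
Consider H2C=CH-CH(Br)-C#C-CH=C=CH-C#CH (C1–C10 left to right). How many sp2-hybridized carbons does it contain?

4

C1: sp2 ✓
C2: sp2 ✓
C3: sp3
C4: sp
C5: sp
C6: sp2 ✓
C7: sp
C8: sp2 ✓
C9: sp
C10: sp
C1, C2, C6, C8 → 4 sp2 carbons.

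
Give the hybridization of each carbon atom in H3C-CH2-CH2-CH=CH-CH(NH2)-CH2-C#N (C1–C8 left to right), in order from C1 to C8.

C1 sp3, C2 sp3, C3 sp3, C4 sp2, C5 sp2, C6 sp3, C7 sp3, C8 sp

C1 — 4 σ bonds. Steric number 4, so sp3.
C2 has 4 σ bonds: steric number 4 → sp3.
C3 carries 4 σ bonds, giving a steric number of 4, so it is sp3.
C4 (3 σ bonds, plus one π bond) has steric number 3: sp2.
C5 has 3 σ bonds, plus one π bond: steric number 3 → sp2.
C6 carries 4 σ bonds, giving a steric number of 4, so it is sp3.
C7 (4 σ bonds) has steric number 4: sp3.
C8 is sp: 2 σ bonds, plus two π bonds, 2 electron-density regions.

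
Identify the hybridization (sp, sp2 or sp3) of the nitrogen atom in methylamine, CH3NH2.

Three σ bonds + one lone pair = steric number 4 → sp3.

sp³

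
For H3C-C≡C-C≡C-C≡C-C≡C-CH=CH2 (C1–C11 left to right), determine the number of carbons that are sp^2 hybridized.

2

C1: sp3
C2: sp
C3: sp
C4: sp
C5: sp
C6: sp
C7: sp
C8: sp
C9: sp
C10: sp2 ✓
C11: sp2 ✓
C10, C11 → 2 sp2 carbons.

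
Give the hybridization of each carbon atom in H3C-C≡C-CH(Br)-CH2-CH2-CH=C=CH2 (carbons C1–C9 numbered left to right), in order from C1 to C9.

C1 sp3, C2 sp, C3 sp, C4 sp3, C5 sp3, C6 sp3, C7 sp2, C8 sp, C9 sp2

C1: 4 σ bonds — 4 electron domains, sp3.
C2 has 2 σ bonds, plus two π bonds: steric number 2 → sp.
C3 carries 2 σ bonds, plus two π bonds, giving a steric number of 2, so it is sp.
C4 (4 σ bonds) has steric number 4: sp3.
C5 — 4 σ bonds. Steric number 4, so sp3.
C6 has 4 σ bonds: steric number 4 → sp3.
C7: 3 σ bonds, plus one π bond — 3 electron domains, sp2.
C8: 2 σ bonds, plus two π bonds — 2 electron domains, sp.
C9: 3 σ bonds, plus one π bond; 3 regions of electron density → sp2.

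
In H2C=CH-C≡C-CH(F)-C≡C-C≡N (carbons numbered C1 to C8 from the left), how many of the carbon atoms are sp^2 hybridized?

C1: sp2 ✓
C2: sp2 ✓
C3: sp
C4: sp
C5: sp3
C6: sp
C7: sp
C8: sp
C1, C2 → 2 sp2 carbons.

2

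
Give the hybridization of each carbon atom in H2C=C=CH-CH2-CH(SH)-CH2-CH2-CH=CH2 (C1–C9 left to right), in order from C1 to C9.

C1 sp2, C2 sp, C3 sp2, C4 sp3, C5 sp3, C6 sp3, C7 sp3, C8 sp2, C9 sp2

C1 carries 3 σ bonds, plus one π bond, giving a steric number of 3, so it is sp2.
C2 is sp: 2 σ bonds, plus two π bonds, 2 electron-density regions.
C3 carries 3 σ bonds, plus one π bond, giving a steric number of 3, so it is sp2.
C4 (4 σ bonds) has steric number 4: sp3.
C5 — 4 σ bonds. Steric number 4, so sp3.
C6 is sp3: 4 σ bonds, 4 electron-density regions.
C7 has 4 σ bonds: steric number 4 → sp3.
C8 (3 σ bonds, plus one π bond) has steric number 3: sp2.
C9 is sp2: 3 σ bonds, plus one π bond, 3 electron-density regions.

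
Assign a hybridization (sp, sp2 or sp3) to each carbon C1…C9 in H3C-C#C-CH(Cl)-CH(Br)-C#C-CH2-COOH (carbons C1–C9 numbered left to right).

C1: 4 σ bonds; 4 regions of electron density → sp3.
C2: 2 σ bonds, plus two π bonds — 2 electron domains, sp.
C3 (2 σ bonds, plus two π bonds) has steric number 2: sp.
C4: 4 σ bonds; 4 regions of electron density → sp3.
C5 (4 σ bonds) has steric number 4: sp3.
C6 carries 2 σ bonds, plus two π bonds, giving a steric number of 2, so it is sp.
C7: 2 σ bonds, plus two π bonds; 2 regions of electron density → sp.
C8 (4 σ bonds) has steric number 4: sp3.
C9 (3 σ bonds, plus one π bond) has steric number 3: sp2.

C1 sp3, C2 sp, C3 sp, C4 sp3, C5 sp3, C6 sp, C7 sp, C8 sp3, C9 sp2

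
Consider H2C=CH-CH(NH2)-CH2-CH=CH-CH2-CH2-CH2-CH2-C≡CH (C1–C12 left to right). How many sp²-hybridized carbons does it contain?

C1: sp2 ✓
C2: sp2 ✓
C3: sp3
C4: sp3
C5: sp2 ✓
C6: sp2 ✓
C7: sp3
C8: sp3
C9: sp3
C10: sp3
C11: sp
C12: sp
C1, C2, C5, C6 → 4 sp2 carbons.

4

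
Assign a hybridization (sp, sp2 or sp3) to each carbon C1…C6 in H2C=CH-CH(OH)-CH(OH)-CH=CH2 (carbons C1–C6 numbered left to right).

C1 — 3 σ bonds, plus one π bond. Steric number 3, so sp2.
C2: 3 σ bonds, plus one π bond — 3 electron domains, sp2.
C3 carries 4 σ bonds, giving a steric number of 4, so it is sp3.
C4: 4 σ bonds; 4 regions of electron density → sp3.
C5 (3 σ bonds, plus one π bond) has steric number 3: sp2.
C6 carries 3 σ bonds, plus one π bond, giving a steric number of 3, so it is sp2.

C1 sp2, C2 sp2, C3 sp3, C4 sp3, C5 sp2, C6 sp2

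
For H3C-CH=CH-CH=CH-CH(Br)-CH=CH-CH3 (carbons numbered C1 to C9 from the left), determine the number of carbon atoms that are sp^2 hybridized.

C1: sp3
C2: sp2 ✓
C3: sp2 ✓
C4: sp2 ✓
C5: sp2 ✓
C6: sp3
C7: sp2 ✓
C8: sp2 ✓
C9: sp3
C2, C3, C4, C5, C7, C8 → 6 sp2 carbons.

6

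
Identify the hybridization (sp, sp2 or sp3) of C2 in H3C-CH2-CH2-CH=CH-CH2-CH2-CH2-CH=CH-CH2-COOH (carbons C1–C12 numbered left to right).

C2: 4 σ bonds — 4 electron domains, sp3.

sp^3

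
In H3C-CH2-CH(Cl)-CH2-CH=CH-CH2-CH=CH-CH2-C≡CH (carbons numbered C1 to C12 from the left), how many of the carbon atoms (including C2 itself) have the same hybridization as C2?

6

C2 is sp3 (only σ bonds).
C1: sp3 ✓
C2: sp3 ✓
C3: sp3 ✓
C4: sp3 ✓
C5: sp2
C6: sp2
C7: sp3 ✓
C8: sp2
C9: sp2
C10: sp3 ✓
C11: sp
C12: sp
6 carbons are sp3.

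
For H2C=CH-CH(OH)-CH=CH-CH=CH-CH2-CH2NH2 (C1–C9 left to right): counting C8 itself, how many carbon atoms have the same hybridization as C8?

C8 is sp3 (only σ bonds).
C1: sp2
C2: sp2
C3: sp3 ✓
C4: sp2
C5: sp2
C6: sp2
C7: sp2
C8: sp3 ✓
C9: sp3 ✓
3 carbons are sp3.

3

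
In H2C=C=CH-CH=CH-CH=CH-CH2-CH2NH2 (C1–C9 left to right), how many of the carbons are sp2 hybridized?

6

C1: sp2 ✓
C2: sp
C3: sp2 ✓
C4: sp2 ✓
C5: sp2 ✓
C6: sp2 ✓
C7: sp2 ✓
C8: sp3
C9: sp3
C1, C3, C4, C5, C6, C7 → 6 sp2 carbons.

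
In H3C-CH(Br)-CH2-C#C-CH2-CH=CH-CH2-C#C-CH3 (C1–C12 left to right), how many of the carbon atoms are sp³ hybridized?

C1: sp3 ✓
C2: sp3 ✓
C3: sp3 ✓
C4: sp
C5: sp
C6: sp3 ✓
C7: sp2
C8: sp2
C9: sp3 ✓
C10: sp
C11: sp
C12: sp3 ✓
C1, C2, C3, C6, C9, C12 → 6 sp3 carbons.

6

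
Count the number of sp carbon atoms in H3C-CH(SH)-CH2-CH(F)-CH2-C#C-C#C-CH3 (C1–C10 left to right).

C1: sp3
C2: sp3
C3: sp3
C4: sp3
C5: sp3
C6: sp ✓
C7: sp ✓
C8: sp ✓
C9: sp ✓
C10: sp3
C6, C7, C8, C9 → 4 sp carbons.

4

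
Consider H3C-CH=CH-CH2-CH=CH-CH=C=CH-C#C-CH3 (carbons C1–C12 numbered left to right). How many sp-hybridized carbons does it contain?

C1: sp3
C2: sp2
C3: sp2
C4: sp3
C5: sp2
C6: sp2
C7: sp2
C8: sp ✓
C9: sp2
C10: sp ✓
C11: sp ✓
C12: sp3
C8, C10, C11 → 3 sp carbons.

3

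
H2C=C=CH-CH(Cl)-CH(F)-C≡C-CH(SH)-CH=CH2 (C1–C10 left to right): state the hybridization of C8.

sp^3

C8 carries 4 σ bonds, giving a steric number of 4, so it is sp3.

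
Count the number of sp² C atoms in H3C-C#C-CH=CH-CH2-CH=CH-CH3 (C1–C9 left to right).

C1: sp3
C2: sp
C3: sp
C4: sp2 ✓
C5: sp2 ✓
C6: sp3
C7: sp2 ✓
C8: sp2 ✓
C9: sp3
C4, C5, C7, C8 → 4 sp2 carbons.

4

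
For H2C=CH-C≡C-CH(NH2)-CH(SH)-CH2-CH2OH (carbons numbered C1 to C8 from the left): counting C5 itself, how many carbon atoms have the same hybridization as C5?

4

C5 is sp3 (only σ bonds).
C1: sp2
C2: sp2
C3: sp
C4: sp
C5: sp3 ✓
C6: sp3 ✓
C7: sp3 ✓
C8: sp3 ✓
4 carbons are sp3.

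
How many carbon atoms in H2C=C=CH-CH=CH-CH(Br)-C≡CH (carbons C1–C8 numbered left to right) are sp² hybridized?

C1: sp2 ✓
C2: sp
C3: sp2 ✓
C4: sp2 ✓
C5: sp2 ✓
C6: sp3
C7: sp
C8: sp
C1, C3, C4, C5 → 4 sp2 carbons.

4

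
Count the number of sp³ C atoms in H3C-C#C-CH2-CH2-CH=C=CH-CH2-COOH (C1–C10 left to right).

4

C1: sp3 ✓
C2: sp
C3: sp
C4: sp3 ✓
C5: sp3 ✓
C6: sp2
C7: sp
C8: sp2
C9: sp3 ✓
C10: sp2
C1, C4, C5, C9 → 4 sp3 carbons.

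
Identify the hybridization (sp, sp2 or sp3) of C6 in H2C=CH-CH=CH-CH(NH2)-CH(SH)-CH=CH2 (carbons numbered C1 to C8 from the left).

sp3

C6 (4 σ bonds) has steric number 4: sp3.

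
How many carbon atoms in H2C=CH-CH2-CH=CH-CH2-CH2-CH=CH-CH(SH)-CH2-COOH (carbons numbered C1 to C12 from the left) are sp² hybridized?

C1: sp2 ✓
C2: sp2 ✓
C3: sp3
C4: sp2 ✓
C5: sp2 ✓
C6: sp3
C7: sp3
C8: sp2 ✓
C9: sp2 ✓
C10: sp3
C11: sp3
C12: sp2 ✓
C1, C2, C4, C5, C8, C9, C12 → 7 sp2 carbons.

7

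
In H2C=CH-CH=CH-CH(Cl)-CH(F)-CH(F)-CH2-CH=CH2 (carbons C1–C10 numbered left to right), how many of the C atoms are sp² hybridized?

C1: sp2 ✓
C2: sp2 ✓
C3: sp2 ✓
C4: sp2 ✓
C5: sp3
C6: sp3
C7: sp3
C8: sp3
C9: sp2 ✓
C10: sp2 ✓
C1, C2, C3, C4, C9, C10 → 6 sp2 carbons.

6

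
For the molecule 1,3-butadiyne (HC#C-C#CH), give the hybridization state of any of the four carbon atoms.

sp

Every carbon is part of a C≡C triple bond: two σ regions → sp.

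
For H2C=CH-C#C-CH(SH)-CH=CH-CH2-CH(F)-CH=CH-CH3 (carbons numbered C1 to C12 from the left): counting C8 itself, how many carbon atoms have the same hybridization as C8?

4

C8 is sp3 (only σ bonds).
C1: sp2
C2: sp2
C3: sp
C4: sp
C5: sp3 ✓
C6: sp2
C7: sp2
C8: sp3 ✓
C9: sp3 ✓
C10: sp2
C11: sp2
C12: sp3 ✓
4 carbons are sp3.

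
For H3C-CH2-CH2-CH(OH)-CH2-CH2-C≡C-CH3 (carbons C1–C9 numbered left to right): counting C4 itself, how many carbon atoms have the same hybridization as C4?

C4 is sp3 (only σ bonds).
C1: sp3 ✓
C2: sp3 ✓
C3: sp3 ✓
C4: sp3 ✓
C5: sp3 ✓
C6: sp3 ✓
C7: sp
C8: sp
C9: sp3 ✓
7 carbons are sp3.

7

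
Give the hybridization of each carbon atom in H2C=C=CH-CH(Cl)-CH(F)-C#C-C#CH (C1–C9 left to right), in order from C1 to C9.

C1 sp2, C2 sp, C3 sp2, C4 sp3, C5 sp3, C6 sp, C7 sp, C8 sp, C9 sp

C1: 3 σ bonds, plus one π bond; 3 regions of electron density → sp2.
C2: 2 σ bonds, plus two π bonds — 2 electron domains, sp.
C3: 3 σ bonds, plus one π bond; 3 regions of electron density → sp2.
C4 — 4 σ bonds. Steric number 4, so sp3.
C5 carries 4 σ bonds, giving a steric number of 4, so it is sp3.
C6 (2 σ bonds, plus two π bonds) has steric number 2: sp.
C7 carries 2 σ bonds, plus two π bonds, giving a steric number of 2, so it is sp.
C8 — 2 σ bonds, plus two π bonds. Steric number 2, so sp.
C9 (2 σ bonds, plus two π bonds) has steric number 2: sp.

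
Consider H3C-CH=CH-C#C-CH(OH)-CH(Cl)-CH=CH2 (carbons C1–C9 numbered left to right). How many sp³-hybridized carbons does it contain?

C1: sp3 ✓
C2: sp2
C3: sp2
C4: sp
C5: sp
C6: sp3 ✓
C7: sp3 ✓
C8: sp2
C9: sp2
C1, C6, C7 → 3 sp3 carbons.

3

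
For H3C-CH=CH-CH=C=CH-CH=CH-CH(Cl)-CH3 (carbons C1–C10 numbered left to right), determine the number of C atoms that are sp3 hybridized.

C1: sp3 ✓
C2: sp2
C3: sp2
C4: sp2
C5: sp
C6: sp2
C7: sp2
C8: sp2
C9: sp3 ✓
C10: sp3 ✓
C1, C9, C10 → 3 sp3 carbons.

3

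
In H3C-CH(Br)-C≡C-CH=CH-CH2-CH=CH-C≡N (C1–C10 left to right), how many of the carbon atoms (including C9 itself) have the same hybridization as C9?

C9 is sp2 (one π bond).
C1: sp3
C2: sp3
C3: sp
C4: sp
C5: sp2 ✓
C6: sp2 ✓
C7: sp3
C8: sp2 ✓
C9: sp2 ✓
C10: sp
4 carbons are sp2.

4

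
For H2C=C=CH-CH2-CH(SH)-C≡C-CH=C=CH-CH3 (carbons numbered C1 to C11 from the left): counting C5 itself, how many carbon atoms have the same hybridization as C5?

C5 is sp3 (only σ bonds).
C1: sp2
C2: sp
C3: sp2
C4: sp3 ✓
C5: sp3 ✓
C6: sp
C7: sp
C8: sp2
C9: sp
C10: sp2
C11: sp3 ✓
3 carbons are sp3.

3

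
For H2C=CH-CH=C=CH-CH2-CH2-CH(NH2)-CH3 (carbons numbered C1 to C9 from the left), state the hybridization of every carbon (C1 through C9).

C1 has 3 σ bonds, plus one π bond: steric number 3 → sp2.
C2: 3 σ bonds, plus one π bond — 3 electron domains, sp2.
C3 — 3 σ bonds, plus one π bond. Steric number 3, so sp2.
C4 is sp: 2 σ bonds, plus two π bonds, 2 electron-density regions.
C5 carries 3 σ bonds, plus one π bond, giving a steric number of 3, so it is sp2.
C6: 4 σ bonds — 4 electron domains, sp3.
C7 — 4 σ bonds. Steric number 4, so sp3.
C8 (4 σ bonds) has steric number 4: sp3.
C9: 4 σ bonds; 4 regions of electron density → sp3.

C1 sp2, C2 sp2, C3 sp2, C4 sp, C5 sp2, C6 sp3, C7 sp3, C8 sp3, C9 sp3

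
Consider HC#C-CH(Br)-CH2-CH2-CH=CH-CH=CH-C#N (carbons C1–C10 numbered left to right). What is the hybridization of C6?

sp²

C6 (3 σ bonds, plus one π bond) has steric number 3: sp2.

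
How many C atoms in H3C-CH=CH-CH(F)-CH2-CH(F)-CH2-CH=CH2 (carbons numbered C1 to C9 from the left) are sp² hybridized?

C1: sp3
C2: sp2 ✓
C3: sp2 ✓
C4: sp3
C5: sp3
C6: sp3
C7: sp3
C8: sp2 ✓
C9: sp2 ✓
C2, C3, C8, C9 → 4 sp2 carbons.

4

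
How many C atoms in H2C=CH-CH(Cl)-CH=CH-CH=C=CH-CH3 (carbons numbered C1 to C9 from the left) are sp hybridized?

C1: sp2
C2: sp2
C3: sp3
C4: sp2
C5: sp2
C6: sp2
C7: sp ✓
C8: sp2
C9: sp3
C7 → 1 sp carbon.

1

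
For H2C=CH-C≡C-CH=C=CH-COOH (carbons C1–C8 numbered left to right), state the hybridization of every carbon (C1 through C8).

C1 sp2, C2 sp2, C3 sp, C4 sp, C5 sp2, C6 sp, C7 sp2, C8 sp2

C1: 3 σ bonds, plus one π bond — 3 electron domains, sp2.
C2 (3 σ bonds, plus one π bond) has steric number 3: sp2.
C3 has 2 σ bonds, plus two π bonds: steric number 2 → sp.
C4 carries 2 σ bonds, plus two π bonds, giving a steric number of 2, so it is sp.
C5 carries 3 σ bonds, plus one π bond, giving a steric number of 3, so it is sp2.
C6 carries 2 σ bonds, plus two π bonds, giving a steric number of 2, so it is sp.
C7: 3 σ bonds, plus one π bond; 3 regions of electron density → sp2.
C8 is sp2: 3 σ bonds, plus one π bond, 3 electron-density regions.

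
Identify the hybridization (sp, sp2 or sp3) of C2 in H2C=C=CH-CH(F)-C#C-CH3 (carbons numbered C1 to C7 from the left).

sp

C2 carries 2 σ bonds, plus two π bonds, giving a steric number of 2, so it is sp.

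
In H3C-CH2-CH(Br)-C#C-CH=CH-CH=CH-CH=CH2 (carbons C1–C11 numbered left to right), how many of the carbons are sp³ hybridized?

3

C1: sp3 ✓
C2: sp3 ✓
C3: sp3 ✓
C4: sp
C5: sp
C6: sp2
C7: sp2
C8: sp2
C9: sp2
C10: sp2
C11: sp2
C1, C2, C3 → 3 sp3 carbons.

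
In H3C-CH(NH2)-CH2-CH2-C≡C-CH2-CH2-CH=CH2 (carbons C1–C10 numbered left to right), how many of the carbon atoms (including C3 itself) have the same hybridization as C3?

C3 is sp3 (only σ bonds).
C1: sp3 ✓
C2: sp3 ✓
C3: sp3 ✓
C4: sp3 ✓
C5: sp
C6: sp
C7: sp3 ✓
C8: sp3 ✓
C9: sp2
C10: sp2
6 carbons are sp3.

6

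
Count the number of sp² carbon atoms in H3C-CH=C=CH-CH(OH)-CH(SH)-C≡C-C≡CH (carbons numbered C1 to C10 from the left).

2

C1: sp3
C2: sp2 ✓
C3: sp
C4: sp2 ✓
C5: sp3
C6: sp3
C7: sp
C8: sp
C9: sp
C10: sp
C2, C4 → 2 sp2 carbons.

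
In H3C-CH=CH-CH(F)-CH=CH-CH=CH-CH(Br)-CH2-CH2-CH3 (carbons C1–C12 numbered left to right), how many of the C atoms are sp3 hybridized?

C1: sp3 ✓
C2: sp2
C3: sp2
C4: sp3 ✓
C5: sp2
C6: sp2
C7: sp2
C8: sp2
C9: sp3 ✓
C10: sp3 ✓
C11: sp3 ✓
C12: sp3 ✓
C1, C4, C9, C10, C11, C12 → 6 sp3 carbons.

6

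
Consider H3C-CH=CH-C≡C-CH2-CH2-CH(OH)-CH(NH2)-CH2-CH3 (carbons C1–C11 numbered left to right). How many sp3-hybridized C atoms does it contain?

C1: sp3 ✓
C2: sp2
C3: sp2
C4: sp
C5: sp
C6: sp3 ✓
C7: sp3 ✓
C8: sp3 ✓
C9: sp3 ✓
C10: sp3 ✓
C11: sp3 ✓
C1, C6, C7, C8, C9, C10, C11 → 7 sp3 carbons.

7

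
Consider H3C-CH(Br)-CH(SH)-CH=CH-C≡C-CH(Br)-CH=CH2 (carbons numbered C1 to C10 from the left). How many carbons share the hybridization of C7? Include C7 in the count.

C7 is sp (two π bonds).
C1: sp3
C2: sp3
C3: sp3
C4: sp2
C5: sp2
C6: sp ✓
C7: sp ✓
C8: sp3
C9: sp2
C10: sp2
2 carbons are sp.

2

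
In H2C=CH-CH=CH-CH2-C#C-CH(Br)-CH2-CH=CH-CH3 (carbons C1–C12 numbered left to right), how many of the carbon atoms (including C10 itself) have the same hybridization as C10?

6

C10 is sp2 (one π bond).
C1: sp2 ✓
C2: sp2 ✓
C3: sp2 ✓
C4: sp2 ✓
C5: sp3
C6: sp
C7: sp
C8: sp3
C9: sp3
C10: sp2 ✓
C11: sp2 ✓
C12: sp3
6 carbons are sp2.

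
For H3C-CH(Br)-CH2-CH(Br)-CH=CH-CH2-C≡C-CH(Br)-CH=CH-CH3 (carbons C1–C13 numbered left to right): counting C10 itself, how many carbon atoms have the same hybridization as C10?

C10 is sp3 (only σ bonds).
C1: sp3 ✓
C2: sp3 ✓
C3: sp3 ✓
C4: sp3 ✓
C5: sp2
C6: sp2
C7: sp3 ✓
C8: sp
C9: sp
C10: sp3 ✓
C11: sp2
C12: sp2
C13: sp3 ✓
7 carbons are sp3.

7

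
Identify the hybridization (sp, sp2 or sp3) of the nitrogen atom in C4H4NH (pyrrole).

N has three σ bonds; its lone pair occupies the p orbital and is part of the aromatic π system, so N is sp2 (not the sp3 a naive steric count of 4 would give).

sp2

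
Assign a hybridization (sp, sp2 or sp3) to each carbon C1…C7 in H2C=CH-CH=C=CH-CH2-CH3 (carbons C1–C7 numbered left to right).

C1 sp2, C2 sp2, C3 sp2, C4 sp, C5 sp2, C6 sp3, C7 sp3

C1 — 3 σ bonds, plus one π bond. Steric number 3, so sp2.
C2 — 3 σ bonds, plus one π bond. Steric number 3, so sp2.
C3 is sp2: 3 σ bonds, plus one π bond, 3 electron-density regions.
C4 carries 2 σ bonds, plus two π bonds, giving a steric number of 2, so it is sp.
C5 — 3 σ bonds, plus one π bond. Steric number 3, so sp2.
C6 (4 σ bonds) has steric number 4: sp3.
C7 is sp3: 4 σ bonds, 4 electron-density regions.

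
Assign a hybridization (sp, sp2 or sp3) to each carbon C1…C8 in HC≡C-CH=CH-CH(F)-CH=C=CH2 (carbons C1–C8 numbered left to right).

C1 sp, C2 sp, C3 sp2, C4 sp2, C5 sp3, C6 sp2, C7 sp, C8 sp2

C1 is sp: 2 σ bonds, plus two π bonds, 2 electron-density regions.
C2 has 2 σ bonds, plus two π bonds: steric number 2 → sp.
C3 has 3 σ bonds, plus one π bond: steric number 3 → sp2.
C4 is sp2: 3 σ bonds, plus one π bond, 3 electron-density regions.
C5: 4 σ bonds — 4 electron domains, sp3.
C6 has 3 σ bonds, plus one π bond: steric number 3 → sp2.
C7 is sp: 2 σ bonds, plus two π bonds, 2 electron-density regions.
C8: 3 σ bonds, plus one π bond — 3 electron domains, sp2.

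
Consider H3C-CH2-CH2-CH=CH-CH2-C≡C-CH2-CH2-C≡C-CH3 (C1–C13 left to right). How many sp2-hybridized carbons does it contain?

C1: sp3
C2: sp3
C3: sp3
C4: sp2 ✓
C5: sp2 ✓
C6: sp3
C7: sp
C8: sp
C9: sp3
C10: sp3
C11: sp
C12: sp
C13: sp3
C4, C5 → 2 sp2 carbons.

2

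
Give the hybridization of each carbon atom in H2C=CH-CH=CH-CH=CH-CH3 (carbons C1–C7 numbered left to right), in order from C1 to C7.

C1 is sp2: 3 σ bonds, plus one π bond, 3 electron-density regions.
C2 carries 3 σ bonds, plus one π bond, giving a steric number of 3, so it is sp2.
C3: 3 σ bonds, plus one π bond — 3 electron domains, sp2.
C4 carries 3 σ bonds, plus one π bond, giving a steric number of 3, so it is sp2.
C5: 3 σ bonds, plus one π bond — 3 electron domains, sp2.
C6 carries 3 σ bonds, plus one π bond, giving a steric number of 3, so it is sp2.
C7 is sp3: 4 σ bonds, 4 electron-density regions.

C1 sp2, C2 sp2, C3 sp2, C4 sp2, C5 sp2, C6 sp2, C7 sp3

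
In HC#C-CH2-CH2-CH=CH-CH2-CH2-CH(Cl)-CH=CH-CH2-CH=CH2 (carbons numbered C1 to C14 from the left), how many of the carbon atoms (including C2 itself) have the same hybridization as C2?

2

C2 is sp (two π bonds).
C1: sp ✓
C2: sp ✓
C3: sp3
C4: sp3
C5: sp2
C6: sp2
C7: sp3
C8: sp3
C9: sp3
C10: sp2
C11: sp2
C12: sp3
C13: sp2
C14: sp2
2 carbons are sp.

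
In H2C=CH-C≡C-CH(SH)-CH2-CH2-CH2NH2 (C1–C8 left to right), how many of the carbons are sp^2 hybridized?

C1: sp2 ✓
C2: sp2 ✓
C3: sp
C4: sp
C5: sp3
C6: sp3
C7: sp3
C8: sp3
C1, C2 → 2 sp2 carbons.

2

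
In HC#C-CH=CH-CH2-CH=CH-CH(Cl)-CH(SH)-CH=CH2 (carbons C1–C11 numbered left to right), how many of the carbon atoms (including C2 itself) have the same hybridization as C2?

2

C2 is sp (two π bonds).
C1: sp ✓
C2: sp ✓
C3: sp2
C4: sp2
C5: sp3
C6: sp2
C7: sp2
C8: sp3
C9: sp3
C10: sp2
C11: sp2
2 carbons are sp.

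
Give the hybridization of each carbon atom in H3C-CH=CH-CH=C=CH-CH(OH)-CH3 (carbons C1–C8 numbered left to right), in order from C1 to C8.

C1 sp3, C2 sp2, C3 sp2, C4 sp2, C5 sp, C6 sp2, C7 sp3, C8 sp3

C1 — 4 σ bonds. Steric number 4, so sp3.
C2 — 3 σ bonds, plus one π bond. Steric number 3, so sp2.
C3: 3 σ bonds, plus one π bond — 3 electron domains, sp2.
C4 — 3 σ bonds, plus one π bond. Steric number 3, so sp2.
C5: 2 σ bonds, plus two π bonds; 2 regions of electron density → sp.
C6 (3 σ bonds, plus one π bond) has steric number 3: sp2.
C7 is sp3: 4 σ bonds, 4 electron-density regions.
C8 (4 σ bonds) has steric number 4: sp3.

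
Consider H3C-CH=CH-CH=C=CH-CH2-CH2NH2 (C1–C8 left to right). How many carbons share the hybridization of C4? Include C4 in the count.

4

C4 is sp2 (one π bond).
C1: sp3
C2: sp2 ✓
C3: sp2 ✓
C4: sp2 ✓
C5: sp
C6: sp2 ✓
C7: sp3
C8: sp3
4 carbons are sp2.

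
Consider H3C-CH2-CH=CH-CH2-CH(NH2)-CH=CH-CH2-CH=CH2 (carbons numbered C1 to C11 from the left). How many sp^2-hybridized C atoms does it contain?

C1: sp3
C2: sp3
C3: sp2 ✓
C4: sp2 ✓
C5: sp3
C6: sp3
C7: sp2 ✓
C8: sp2 ✓
C9: sp3
C10: sp2 ✓
C11: sp2 ✓
C3, C4, C7, C8, C10, C11 → 6 sp2 carbons.

6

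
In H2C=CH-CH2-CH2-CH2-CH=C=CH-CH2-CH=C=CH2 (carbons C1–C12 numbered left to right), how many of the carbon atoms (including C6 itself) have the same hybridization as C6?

6

C6 is sp2 (one π bond).
C1: sp2 ✓
C2: sp2 ✓
C3: sp3
C4: sp3
C5: sp3
C6: sp2 ✓
C7: sp
C8: sp2 ✓
C9: sp3
C10: sp2 ✓
C11: sp
C12: sp2 ✓
6 carbons are sp2.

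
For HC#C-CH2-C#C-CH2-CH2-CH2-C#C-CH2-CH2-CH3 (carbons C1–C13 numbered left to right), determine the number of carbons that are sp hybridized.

C1: sp ✓
C2: sp ✓
C3: sp3
C4: sp ✓
C5: sp ✓
C6: sp3
C7: sp3
C8: sp3
C9: sp ✓
C10: sp ✓
C11: sp3
C12: sp3
C13: sp3
C1, C2, C4, C5, C9, C10 → 6 sp carbons.

6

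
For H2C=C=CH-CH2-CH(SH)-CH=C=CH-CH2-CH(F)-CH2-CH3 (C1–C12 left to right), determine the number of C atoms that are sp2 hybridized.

4

C1: sp2 ✓
C2: sp
C3: sp2 ✓
C4: sp3
C5: sp3
C6: sp2 ✓
C7: sp
C8: sp2 ✓
C9: sp3
C10: sp3
C11: sp3
C12: sp3
C1, C3, C6, C8 → 4 sp2 carbons.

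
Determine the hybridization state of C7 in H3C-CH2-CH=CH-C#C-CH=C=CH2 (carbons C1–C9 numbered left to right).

sp^2

C7 has 3 σ bonds, plus one π bond: steric number 3 → sp2.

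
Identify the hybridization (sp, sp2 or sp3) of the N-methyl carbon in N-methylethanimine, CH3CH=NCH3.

sp³

The N-methyl carbon has 4 σ bonds: steric number 4 → sp3.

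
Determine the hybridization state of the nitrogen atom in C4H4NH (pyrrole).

N has three σ bonds; its lone pair occupies the p orbital and is part of the aromatic π system, so N is sp2 (not the sp3 a naive steric count of 4 would give).

sp2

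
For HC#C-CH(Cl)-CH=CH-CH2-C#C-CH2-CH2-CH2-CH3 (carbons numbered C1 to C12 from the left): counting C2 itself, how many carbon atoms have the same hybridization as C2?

4

C2 is sp (two π bonds).
C1: sp ✓
C2: sp ✓
C3: sp3
C4: sp2
C5: sp2
C6: sp3
C7: sp ✓
C8: sp ✓
C9: sp3
C10: sp3
C11: sp3
C12: sp3
4 carbons are sp.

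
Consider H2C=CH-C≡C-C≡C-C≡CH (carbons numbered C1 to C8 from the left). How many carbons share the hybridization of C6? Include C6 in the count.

6

C6 is sp (two π bonds).
C1: sp2
C2: sp2
C3: sp ✓
C4: sp ✓
C5: sp ✓
C6: sp ✓
C7: sp ✓
C8: sp ✓
6 carbons are sp.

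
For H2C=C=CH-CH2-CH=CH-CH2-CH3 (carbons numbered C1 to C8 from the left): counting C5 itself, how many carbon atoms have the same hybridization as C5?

4

C5 is sp2 (one π bond).
C1: sp2 ✓
C2: sp
C3: sp2 ✓
C4: sp3
C5: sp2 ✓
C6: sp2 ✓
C7: sp3
C8: sp3
4 carbons are sp2.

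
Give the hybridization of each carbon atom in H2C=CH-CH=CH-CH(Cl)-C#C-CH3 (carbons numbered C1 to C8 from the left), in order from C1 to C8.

C1 sp2, C2 sp2, C3 sp2, C4 sp2, C5 sp3, C6 sp, C7 sp, C8 sp3

C1 (3 σ bonds, plus one π bond) has steric number 3: sp2.
C2: 3 σ bonds, plus one π bond; 3 regions of electron density → sp2.
C3 is sp2: 3 σ bonds, plus one π bond, 3 electron-density regions.
C4 — 3 σ bonds, plus one π bond. Steric number 3, so sp2.
C5: 4 σ bonds — 4 electron domains, sp3.
C6 — 2 σ bonds, plus two π bonds. Steric number 2, so sp.
C7 (2 σ bonds, plus two π bonds) has steric number 2: sp.
C8 is sp3: 4 σ bonds, 4 electron-density regions.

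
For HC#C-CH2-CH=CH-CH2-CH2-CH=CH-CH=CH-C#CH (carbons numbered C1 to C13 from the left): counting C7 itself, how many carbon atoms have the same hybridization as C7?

3

C7 is sp3 (only σ bonds).
C1: sp
C2: sp
C3: sp3 ✓
C4: sp2
C5: sp2
C6: sp3 ✓
C7: sp3 ✓
C8: sp2
C9: sp2
C10: sp2
C11: sp2
C12: sp
C13: sp
3 carbons are sp3.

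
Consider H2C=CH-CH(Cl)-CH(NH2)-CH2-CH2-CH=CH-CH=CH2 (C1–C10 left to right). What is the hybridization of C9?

sp2

C9 (3 σ bonds, plus one π bond) has steric number 3: sp2.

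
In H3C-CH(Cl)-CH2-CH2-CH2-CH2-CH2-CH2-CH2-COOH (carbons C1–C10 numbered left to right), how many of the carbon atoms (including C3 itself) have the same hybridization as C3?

9

C3 is sp3 (only σ bonds).
C1: sp3 ✓
C2: sp3 ✓
C3: sp3 ✓
C4: sp3 ✓
C5: sp3 ✓
C6: sp3 ✓
C7: sp3 ✓
C8: sp3 ✓
C9: sp3 ✓
C10: sp2
9 carbons are sp3.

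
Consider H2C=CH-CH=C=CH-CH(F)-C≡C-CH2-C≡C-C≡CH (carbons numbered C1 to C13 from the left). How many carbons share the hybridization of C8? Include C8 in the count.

7

C8 is sp (two π bonds).
C1: sp2
C2: sp2
C3: sp2
C4: sp ✓
C5: sp2
C6: sp3
C7: sp ✓
C8: sp ✓
C9: sp3
C10: sp ✓
C11: sp ✓
C12: sp ✓
C13: sp ✓
7 carbons are sp.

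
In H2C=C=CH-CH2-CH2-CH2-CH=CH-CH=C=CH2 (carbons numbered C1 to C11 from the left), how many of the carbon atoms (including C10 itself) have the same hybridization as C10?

2

C10 is sp (two π bonds).
C1: sp2
C2: sp ✓
C3: sp2
C4: sp3
C5: sp3
C6: sp3
C7: sp2
C8: sp2
C9: sp2
C10: sp ✓
C11: sp2
2 carbons are sp.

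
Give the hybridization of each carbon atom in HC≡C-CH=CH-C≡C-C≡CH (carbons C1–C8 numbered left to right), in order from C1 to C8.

C1: 2 σ bonds, plus two π bonds — 2 electron domains, sp.
C2 carries 2 σ bonds, plus two π bonds, giving a steric number of 2, so it is sp.
C3 is sp2: 3 σ bonds, plus one π bond, 3 electron-density regions.
C4 — 3 σ bonds, plus one π bond. Steric number 3, so sp2.
C5 has 2 σ bonds, plus two π bonds: steric number 2 → sp.
C6 carries 2 σ bonds, plus two π bonds, giving a steric number of 2, so it is sp.
C7 is sp: 2 σ bonds, plus two π bonds, 2 electron-density regions.
C8 carries 2 σ bonds, plus two π bonds, giving a steric number of 2, so it is sp.

C1 sp, C2 sp, C3 sp2, C4 sp2, C5 sp, C6 sp, C7 sp, C8 sp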